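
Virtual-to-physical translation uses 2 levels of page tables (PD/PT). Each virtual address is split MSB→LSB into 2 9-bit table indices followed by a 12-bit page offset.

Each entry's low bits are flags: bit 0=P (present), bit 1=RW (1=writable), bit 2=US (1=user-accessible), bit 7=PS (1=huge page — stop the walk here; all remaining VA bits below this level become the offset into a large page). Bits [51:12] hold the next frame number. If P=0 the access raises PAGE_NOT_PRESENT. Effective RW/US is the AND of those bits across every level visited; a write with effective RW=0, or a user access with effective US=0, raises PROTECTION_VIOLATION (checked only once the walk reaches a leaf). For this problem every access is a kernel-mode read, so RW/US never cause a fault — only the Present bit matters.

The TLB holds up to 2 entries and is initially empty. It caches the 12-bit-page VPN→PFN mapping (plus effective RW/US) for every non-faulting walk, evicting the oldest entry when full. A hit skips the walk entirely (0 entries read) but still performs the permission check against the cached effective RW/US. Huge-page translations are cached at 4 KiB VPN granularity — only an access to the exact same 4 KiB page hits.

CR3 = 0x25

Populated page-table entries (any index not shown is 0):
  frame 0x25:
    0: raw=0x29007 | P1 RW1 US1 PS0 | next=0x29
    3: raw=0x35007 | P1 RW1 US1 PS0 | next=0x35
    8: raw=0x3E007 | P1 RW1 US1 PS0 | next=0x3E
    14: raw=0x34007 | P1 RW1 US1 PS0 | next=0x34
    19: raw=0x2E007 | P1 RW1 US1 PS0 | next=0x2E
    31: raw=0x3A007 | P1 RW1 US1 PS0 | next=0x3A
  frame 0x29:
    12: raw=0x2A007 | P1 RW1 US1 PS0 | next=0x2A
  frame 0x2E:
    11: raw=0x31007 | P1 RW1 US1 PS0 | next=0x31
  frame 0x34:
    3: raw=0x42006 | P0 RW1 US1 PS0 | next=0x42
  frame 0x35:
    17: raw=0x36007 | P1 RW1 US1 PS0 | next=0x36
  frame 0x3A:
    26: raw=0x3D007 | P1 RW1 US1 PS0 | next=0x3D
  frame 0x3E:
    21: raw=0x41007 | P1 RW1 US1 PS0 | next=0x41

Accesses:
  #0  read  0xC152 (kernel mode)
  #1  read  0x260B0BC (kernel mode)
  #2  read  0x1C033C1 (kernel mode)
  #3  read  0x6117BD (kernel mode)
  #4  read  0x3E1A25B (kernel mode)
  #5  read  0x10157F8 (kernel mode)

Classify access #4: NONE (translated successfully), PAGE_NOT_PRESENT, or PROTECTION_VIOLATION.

Per-access translation:
#0 VA=0xC152 (r,kernel):
  L0 @0x25[0] → 0x29007  P=1,RW=1,US=1,PS=0
  L1 @0x29[12] → 0x2A007  P=1,RW=1,US=1,PS=0
  ✓ 0x2A152  — 2 lookups
#1 VA=0x260B0BC (r,kernel):
  L0 @0x25[19] → 0x2E007  P=1,RW=1,US=1,PS=0
  L1 @0x2E[11] → 0x31007  P=1,RW=1,US=1,PS=0
  ✓ 0x310BC  — 2 lookups
#2 VA=0x1C033C1 (r,kernel):
  L0 @0x25[14] → 0x34007  P=1,RW=1,US=1,PS=0
  L1 @0x34[3] → 0x42006  P=0,RW=1,US=1,PS=0
  ⇒ fault: PAGE_NOT_PRESENT  — 2 lookups
#3 VA=0x6117BD (r,kernel):
  L0 @0x25[3] → 0x35007  P=1,RW=1,US=1,PS=0
  L1 @0x35[17] → 0x36007  P=1,RW=1,US=1,PS=0
  ✓ 0x367BD  — 2 lookups
#4 VA=0x3E1A25B (r,kernel):
  L0 @0x25[31] → 0x3A007  P=1,RW=1,US=1,PS=0
  L1 @0x3A[26] → 0x3D007  P=1,RW=1,US=1,PS=0
  ✓ 0x3D25B  — 2 lookups
#5 VA=0x10157F8 (r,kernel):
  L0 @0x25[8] → 0x3E007  P=1,RW=1,US=1,PS=0
  L1 @0x3E[21] → 0x41007  P=1,RW=1,US=1,PS=0
  ✓ 0x417F8  — 2 lookups

Access #4 fault: NONE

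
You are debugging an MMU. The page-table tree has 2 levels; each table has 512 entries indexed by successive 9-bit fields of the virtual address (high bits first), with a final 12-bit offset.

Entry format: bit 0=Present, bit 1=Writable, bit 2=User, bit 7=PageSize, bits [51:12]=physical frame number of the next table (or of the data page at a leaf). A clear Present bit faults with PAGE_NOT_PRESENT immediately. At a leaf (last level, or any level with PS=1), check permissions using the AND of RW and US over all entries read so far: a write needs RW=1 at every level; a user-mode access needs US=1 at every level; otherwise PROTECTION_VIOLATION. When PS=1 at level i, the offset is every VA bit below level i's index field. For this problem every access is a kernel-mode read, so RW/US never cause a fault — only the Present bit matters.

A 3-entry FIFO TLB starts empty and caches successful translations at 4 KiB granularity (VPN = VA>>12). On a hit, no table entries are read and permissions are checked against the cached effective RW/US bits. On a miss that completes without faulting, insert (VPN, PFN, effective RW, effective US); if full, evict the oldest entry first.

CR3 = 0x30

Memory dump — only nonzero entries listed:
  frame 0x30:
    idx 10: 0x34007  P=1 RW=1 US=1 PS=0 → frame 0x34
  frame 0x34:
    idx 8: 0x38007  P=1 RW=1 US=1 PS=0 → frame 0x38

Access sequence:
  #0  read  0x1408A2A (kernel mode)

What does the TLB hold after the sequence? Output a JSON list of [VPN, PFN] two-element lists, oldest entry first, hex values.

Trace:
#0 VA=0x1408A2A (r,kernel):
  lvl0: tbl 0x30, slot 10 ⇒ 0x34007 (P1/RW1/US1/PS0)
  lvl1: tbl 0x34, slot 8 ⇒ 0x38007 (P1/RW1/US1/PS0)
  → PA=0x38A2A  (2 entries read)

TLB: [["0x1408", "0x38"]]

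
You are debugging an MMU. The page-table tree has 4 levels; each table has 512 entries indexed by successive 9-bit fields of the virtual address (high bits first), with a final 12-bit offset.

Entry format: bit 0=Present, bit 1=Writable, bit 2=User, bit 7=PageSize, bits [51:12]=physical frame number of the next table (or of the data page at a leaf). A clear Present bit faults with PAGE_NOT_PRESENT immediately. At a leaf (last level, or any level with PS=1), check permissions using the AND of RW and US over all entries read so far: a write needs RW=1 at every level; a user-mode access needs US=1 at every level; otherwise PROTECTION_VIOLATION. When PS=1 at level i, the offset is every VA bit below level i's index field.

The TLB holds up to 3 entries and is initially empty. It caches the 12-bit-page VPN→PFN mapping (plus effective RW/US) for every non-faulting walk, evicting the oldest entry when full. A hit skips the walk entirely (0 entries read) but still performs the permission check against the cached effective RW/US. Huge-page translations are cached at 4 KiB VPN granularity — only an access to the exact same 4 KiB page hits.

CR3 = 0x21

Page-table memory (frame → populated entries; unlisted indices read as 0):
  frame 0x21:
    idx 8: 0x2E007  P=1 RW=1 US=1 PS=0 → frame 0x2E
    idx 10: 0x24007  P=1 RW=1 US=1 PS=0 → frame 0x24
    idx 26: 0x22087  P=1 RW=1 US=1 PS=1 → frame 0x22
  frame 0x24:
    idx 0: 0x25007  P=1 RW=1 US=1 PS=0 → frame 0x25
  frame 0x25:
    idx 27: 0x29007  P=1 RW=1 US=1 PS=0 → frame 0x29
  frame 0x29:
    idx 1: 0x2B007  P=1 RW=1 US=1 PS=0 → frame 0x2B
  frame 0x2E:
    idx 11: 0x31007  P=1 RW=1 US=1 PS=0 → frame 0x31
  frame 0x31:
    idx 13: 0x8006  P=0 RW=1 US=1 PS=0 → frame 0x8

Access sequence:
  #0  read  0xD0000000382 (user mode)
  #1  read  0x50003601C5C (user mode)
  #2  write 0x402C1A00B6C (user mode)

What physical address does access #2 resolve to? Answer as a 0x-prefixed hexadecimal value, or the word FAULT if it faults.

Walk each access:
#0 VA=0xD0000000382 (r,user):
  L0 @0x21[26] → 0x22087  P=1,RW=1,US=1,PS=1
  ✓ 0x22382 (huge @L0)  — 1 lookups
#1 VA=0x50003601C5C (r,user):
  L0 @0x21[10] → 0x24007  P=1,RW=1,US=1,PS=0
  L1 @0x24[0] → 0x25007  P=1,RW=1,US=1,PS=0
  L2 @0x25[27] → 0x29007  P=1,RW=1,US=1,PS=0
  L3 @0x29[1] → 0x2B007  P=1,RW=1,US=1,PS=0
  ✓ 0x2BC5C  — 4 lookups
#2 VA=0x402C1A00B6C (w,user):
  L0 @0x21[8] → 0x2E007  P=1,RW=1,US=1,PS=0
  L1 @0x2E[11] → 0x31007  P=1,RW=1,US=1,PS=0
  L2 @0x31[13] → 0x8006  P=0,RW=1,US=1,PS=0
  ⇒ fault: PAGE_NOT_PRESENT  — 3 lookups

Access #2 PA: FAULT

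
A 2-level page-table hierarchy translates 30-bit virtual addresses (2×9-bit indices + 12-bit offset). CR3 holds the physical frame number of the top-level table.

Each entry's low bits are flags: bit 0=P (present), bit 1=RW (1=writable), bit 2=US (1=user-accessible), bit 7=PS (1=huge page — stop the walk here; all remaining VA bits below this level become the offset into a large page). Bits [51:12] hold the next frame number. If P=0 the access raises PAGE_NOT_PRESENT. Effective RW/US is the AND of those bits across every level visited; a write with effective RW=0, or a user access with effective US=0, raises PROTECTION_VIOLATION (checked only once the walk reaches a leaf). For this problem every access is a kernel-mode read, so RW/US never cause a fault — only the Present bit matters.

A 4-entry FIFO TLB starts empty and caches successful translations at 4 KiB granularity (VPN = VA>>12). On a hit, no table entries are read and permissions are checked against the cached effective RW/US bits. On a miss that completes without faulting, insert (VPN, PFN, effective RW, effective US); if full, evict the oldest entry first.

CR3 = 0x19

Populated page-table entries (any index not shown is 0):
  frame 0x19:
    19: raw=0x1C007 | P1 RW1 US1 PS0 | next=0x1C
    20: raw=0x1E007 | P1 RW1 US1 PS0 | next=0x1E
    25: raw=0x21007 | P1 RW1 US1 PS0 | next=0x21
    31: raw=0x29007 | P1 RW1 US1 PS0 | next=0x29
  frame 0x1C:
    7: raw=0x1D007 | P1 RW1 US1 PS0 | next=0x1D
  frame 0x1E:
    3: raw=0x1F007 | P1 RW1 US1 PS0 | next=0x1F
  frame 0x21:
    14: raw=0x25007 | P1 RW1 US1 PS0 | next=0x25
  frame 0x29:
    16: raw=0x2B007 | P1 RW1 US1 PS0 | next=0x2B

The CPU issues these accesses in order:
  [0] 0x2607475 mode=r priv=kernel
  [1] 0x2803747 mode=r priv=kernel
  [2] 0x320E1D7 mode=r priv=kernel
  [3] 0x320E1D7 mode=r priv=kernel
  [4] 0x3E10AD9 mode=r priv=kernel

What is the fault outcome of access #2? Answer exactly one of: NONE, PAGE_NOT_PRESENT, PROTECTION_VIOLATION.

Trace:
#0 VA=0x2607475 (r,kernel):
  lvl0: tbl 0x19, slot 19 ⇒ 0x1C007 (P1/RW1/US1/PS0)
  lvl1: tbl 0x1C, slot 7 ⇒ 0x1D007 (P1/RW1/US1/PS0)
  → PA=0x1D475  (2 entries read)
#1 VA=0x2803747 (r,kernel):
  lvl0: tbl 0x19, slot 20 ⇒ 0x1E007 (P1/RW1/US1/PS0)
  lvl1: tbl 0x1E, slot 3 ⇒ 0x1F007 (P1/RW1/US1/PS0)
  → PA=0x1F747  (2 entries read)
#2 VA=0x320E1D7 (r,kernel):
  lvl0: tbl 0x19, slot 25 ⇒ 0x21007 (P1/RW1/US1/PS0)
  lvl1: tbl 0x21, slot 14 ⇒ 0x25007 (P1/RW1/US1/PS0)
  → PA=0x251D7  (2 entries read)
#3 VA=0x320E1D7 (r,kernel):
  TLB hit vpn=0x320E → PA=0x251D7
#4 VA=0x3E10AD9 (r,kernel):
  lvl0: tbl 0x19, slot 31 ⇒ 0x29007 (P1/RW1/US1/PS0)
  lvl1: tbl 0x29, slot 16 ⇒ 0x2B007 (P1/RW1/US1/PS0)
  → PA=0x2BAD9  (2 entries read)

Access #2 fault: NONE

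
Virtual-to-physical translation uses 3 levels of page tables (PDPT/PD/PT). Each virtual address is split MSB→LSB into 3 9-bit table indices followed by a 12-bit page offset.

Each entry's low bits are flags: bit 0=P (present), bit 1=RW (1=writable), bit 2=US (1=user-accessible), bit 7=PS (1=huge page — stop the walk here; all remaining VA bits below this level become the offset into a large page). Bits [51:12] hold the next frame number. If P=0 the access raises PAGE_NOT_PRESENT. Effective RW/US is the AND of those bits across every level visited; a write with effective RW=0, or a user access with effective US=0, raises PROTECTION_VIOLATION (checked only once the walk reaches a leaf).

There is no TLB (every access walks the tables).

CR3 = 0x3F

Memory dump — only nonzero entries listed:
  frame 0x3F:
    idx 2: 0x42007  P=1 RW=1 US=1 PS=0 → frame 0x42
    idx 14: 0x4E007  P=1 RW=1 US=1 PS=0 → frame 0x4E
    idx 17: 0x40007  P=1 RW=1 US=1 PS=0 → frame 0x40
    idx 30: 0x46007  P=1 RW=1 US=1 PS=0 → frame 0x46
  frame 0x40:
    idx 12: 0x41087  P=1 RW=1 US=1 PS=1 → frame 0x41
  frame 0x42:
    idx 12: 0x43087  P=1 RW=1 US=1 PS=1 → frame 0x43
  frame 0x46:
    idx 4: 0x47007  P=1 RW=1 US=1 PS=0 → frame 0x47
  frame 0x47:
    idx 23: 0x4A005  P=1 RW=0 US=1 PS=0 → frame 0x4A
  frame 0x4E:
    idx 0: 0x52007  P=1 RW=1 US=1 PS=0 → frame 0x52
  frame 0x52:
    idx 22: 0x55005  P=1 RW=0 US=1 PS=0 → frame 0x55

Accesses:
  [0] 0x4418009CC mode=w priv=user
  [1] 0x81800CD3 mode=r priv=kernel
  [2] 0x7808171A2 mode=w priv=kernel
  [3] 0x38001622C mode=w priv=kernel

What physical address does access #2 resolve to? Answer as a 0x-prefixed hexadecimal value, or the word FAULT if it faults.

Per-access translation:
#0 VA=0x4418009CC (w,user):
  [0] read 0x3F idx=17: raw=0x40007 flags P=1 W=1 U=1 S=0
  [1] read 0x40 idx=12: raw=0x41087 flags P=1 W=1 U=1 S=1
  → PA=0x419CC (huge @L1)  (2 entries read)
#1 VA=0x81800CD3 (r,kernel):
  [0] read 0x3F idx=2: raw=0x42007 flags P=1 W=1 U=1 S=0
  [1] read 0x42 idx=12: raw=0x43087 flags P=1 W=1 U=1 S=1
  → PA=0x43CD3 (huge @L1)  (2 entries read)
#2 VA=0x7808171A2 (w,kernel):
  [0] read 0x3F idx=30: raw=0x46007 flags P=1 W=1 U=1 S=0
  [1] read 0x46 idx=4: raw=0x47007 flags P=1 W=1 U=1 S=0
  [2] read 0x47 idx=23: raw=0x4A005 flags P=1 W=0 U=1 S=0
  → PROTECTION_VIOLATION  (3 entries read)
#3 VA=0x38001622C (w,kernel):
  [0] read 0x3F idx=14: raw=0x4E007 flags P=1 W=1 U=1 S=0
  [1] read 0x4E idx=0: raw=0x52007 flags P=1 W=1 U=1 S=0
  [2] read 0x52 idx=22: raw=0x55005 flags P=1 W=0 U=1 S=0
  → PROTECTION_VIOLATION  (3 entries read)

Access #2 PA: FAULT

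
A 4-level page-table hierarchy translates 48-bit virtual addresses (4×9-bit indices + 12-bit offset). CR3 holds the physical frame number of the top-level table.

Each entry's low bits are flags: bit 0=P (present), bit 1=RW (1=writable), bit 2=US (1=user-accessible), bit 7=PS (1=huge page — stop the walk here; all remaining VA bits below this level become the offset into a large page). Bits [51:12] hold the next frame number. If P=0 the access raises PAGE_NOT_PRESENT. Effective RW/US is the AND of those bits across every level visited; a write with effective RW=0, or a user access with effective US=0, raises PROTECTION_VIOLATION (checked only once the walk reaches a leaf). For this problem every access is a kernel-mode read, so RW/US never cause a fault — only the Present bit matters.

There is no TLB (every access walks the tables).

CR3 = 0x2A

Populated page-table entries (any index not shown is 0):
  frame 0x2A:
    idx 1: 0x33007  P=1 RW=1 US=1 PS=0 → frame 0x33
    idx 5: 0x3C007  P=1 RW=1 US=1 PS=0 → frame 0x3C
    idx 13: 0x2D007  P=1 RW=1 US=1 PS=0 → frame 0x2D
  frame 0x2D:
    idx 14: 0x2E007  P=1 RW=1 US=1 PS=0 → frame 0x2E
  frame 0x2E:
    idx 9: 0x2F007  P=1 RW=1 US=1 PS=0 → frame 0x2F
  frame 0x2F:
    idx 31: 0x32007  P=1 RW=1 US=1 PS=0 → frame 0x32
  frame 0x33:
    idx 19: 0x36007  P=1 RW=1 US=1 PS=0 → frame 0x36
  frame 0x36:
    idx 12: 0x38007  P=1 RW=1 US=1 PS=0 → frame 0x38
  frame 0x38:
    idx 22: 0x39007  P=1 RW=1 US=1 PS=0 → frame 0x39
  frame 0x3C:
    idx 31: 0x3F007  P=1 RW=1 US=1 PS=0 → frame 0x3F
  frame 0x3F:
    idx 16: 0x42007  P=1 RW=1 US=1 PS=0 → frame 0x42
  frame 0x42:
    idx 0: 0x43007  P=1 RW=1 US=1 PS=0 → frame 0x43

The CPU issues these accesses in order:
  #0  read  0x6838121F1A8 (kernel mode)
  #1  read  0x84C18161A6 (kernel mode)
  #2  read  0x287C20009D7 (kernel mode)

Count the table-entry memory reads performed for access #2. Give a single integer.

Walk each access:
#0 VA=0x6838121F1A8 (r,kernel):
  L0: frame=0x2A idx=13 entry=0x2D007 [P=1 RW=1 US=1 PS=0]
  L1: frame=0x2D idx=14 entry=0x2E007 [P=1 RW=1 US=1 PS=0]
  L2: frame=0x2E idx=9 entry=0x2F007 [P=1 RW=1 US=1 PS=0]
  L3: frame=0x2F idx=31 entry=0x32007 [P=1 RW=1 US=1 PS=0]
  ⇒ phys 0x321A8  [4 reads]
#1 VA=0x84C18161A6 (r,kernel):
  L0: frame=0x2A idx=1 entry=0x33007 [P=1 RW=1 US=1 PS=0]
  L1: frame=0x33 idx=19 entry=0x36007 [P=1 RW=1 US=1 PS=0]
  L2: frame=0x36 idx=12 entry=0x38007 [P=1 RW=1 US=1 PS=0]
  L3: frame=0x38 idx=22 entry=0x39007 [P=1 RW=1 US=1 PS=0]
  ⇒ phys 0x391A6  [4 reads]
#2 VA=0x287C20009D7 (r,kernel):
  L0: frame=0x2A idx=5 entry=0x3C007 [P=1 RW=1 US=1 PS=0]
  L1: frame=0x3C idx=31 entry=0x3F007 [P=1 RW=1 US=1 PS=0]
  L2: frame=0x3F idx=16 entry=0x42007 [P=1 RW=1 US=1 PS=0]
  L3: frame=0x42 idx=0 entry=0x43007 [P=1 RW=1 US=1 PS=0]
  ⇒ phys 0x439D7  [4 reads]

Entries read for #2: 4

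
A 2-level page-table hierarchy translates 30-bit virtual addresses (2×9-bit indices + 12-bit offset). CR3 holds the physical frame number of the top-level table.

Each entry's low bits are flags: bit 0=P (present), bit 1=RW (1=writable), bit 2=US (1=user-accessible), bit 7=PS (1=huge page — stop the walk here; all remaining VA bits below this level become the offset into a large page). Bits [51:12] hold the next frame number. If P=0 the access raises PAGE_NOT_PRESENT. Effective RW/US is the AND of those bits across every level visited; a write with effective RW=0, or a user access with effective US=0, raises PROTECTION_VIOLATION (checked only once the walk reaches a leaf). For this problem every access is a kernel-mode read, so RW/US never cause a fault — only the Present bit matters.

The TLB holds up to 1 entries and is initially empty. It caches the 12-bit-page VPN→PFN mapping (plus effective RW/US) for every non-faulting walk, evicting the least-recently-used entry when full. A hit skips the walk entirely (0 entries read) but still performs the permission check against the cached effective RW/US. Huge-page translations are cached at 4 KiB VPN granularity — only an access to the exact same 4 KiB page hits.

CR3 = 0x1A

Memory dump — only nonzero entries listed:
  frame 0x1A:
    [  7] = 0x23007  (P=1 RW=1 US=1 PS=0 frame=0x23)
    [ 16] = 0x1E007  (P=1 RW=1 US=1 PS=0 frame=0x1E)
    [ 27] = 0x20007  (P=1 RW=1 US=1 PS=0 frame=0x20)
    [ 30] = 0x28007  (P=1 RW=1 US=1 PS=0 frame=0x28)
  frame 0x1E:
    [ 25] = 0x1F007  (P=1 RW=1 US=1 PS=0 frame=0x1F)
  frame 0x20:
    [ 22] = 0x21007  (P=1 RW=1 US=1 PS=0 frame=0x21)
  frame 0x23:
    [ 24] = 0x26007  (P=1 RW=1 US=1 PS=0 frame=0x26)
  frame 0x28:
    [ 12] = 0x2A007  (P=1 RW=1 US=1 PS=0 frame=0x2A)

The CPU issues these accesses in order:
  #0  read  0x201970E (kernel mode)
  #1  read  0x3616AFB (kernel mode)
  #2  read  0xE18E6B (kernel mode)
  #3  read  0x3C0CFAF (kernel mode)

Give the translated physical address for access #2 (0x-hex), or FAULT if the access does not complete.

Walk each access:
#0 VA=0x201970E (r,kernel):
  L0 @0x1A[16] → 0x1E007  P=1,RW=1,US=1,PS=0
  L1 @0x1E[25] → 0x1F007  P=1,RW=1,US=1,PS=0
  ✓ 0x1F70E  — 2 lookups
#1 VA=0x3616AFB (r,kernel):
  L0 @0x1A[27] → 0x20007  P=1,RW=1,US=1,PS=0
  L1 @0x20[22] → 0x21007  P=1,RW=1,US=1,PS=0
  ✓ 0x21AFB  — 2 lookups
#2 VA=0xE18E6B (r,kernel):
  L0 @0x1A[7] → 0x23007  P=1,RW=1,US=1,PS=0
  L1 @0x23[24] → 0x26007  P=1,RW=1,US=1,PS=0
  ✓ 0x26E6B  — 2 lookups
#3 VA=0x3C0CFAF (r,kernel):
  L0 @0x1A[30] → 0x28007  P=1,RW=1,US=1,PS=0
  L1 @0x28[12] → 0x2A007  P=1,RW=1,US=1,PS=0
  ✓ 0x2AFAF  — 2 lookups

Access #2 PA: 0x26E6B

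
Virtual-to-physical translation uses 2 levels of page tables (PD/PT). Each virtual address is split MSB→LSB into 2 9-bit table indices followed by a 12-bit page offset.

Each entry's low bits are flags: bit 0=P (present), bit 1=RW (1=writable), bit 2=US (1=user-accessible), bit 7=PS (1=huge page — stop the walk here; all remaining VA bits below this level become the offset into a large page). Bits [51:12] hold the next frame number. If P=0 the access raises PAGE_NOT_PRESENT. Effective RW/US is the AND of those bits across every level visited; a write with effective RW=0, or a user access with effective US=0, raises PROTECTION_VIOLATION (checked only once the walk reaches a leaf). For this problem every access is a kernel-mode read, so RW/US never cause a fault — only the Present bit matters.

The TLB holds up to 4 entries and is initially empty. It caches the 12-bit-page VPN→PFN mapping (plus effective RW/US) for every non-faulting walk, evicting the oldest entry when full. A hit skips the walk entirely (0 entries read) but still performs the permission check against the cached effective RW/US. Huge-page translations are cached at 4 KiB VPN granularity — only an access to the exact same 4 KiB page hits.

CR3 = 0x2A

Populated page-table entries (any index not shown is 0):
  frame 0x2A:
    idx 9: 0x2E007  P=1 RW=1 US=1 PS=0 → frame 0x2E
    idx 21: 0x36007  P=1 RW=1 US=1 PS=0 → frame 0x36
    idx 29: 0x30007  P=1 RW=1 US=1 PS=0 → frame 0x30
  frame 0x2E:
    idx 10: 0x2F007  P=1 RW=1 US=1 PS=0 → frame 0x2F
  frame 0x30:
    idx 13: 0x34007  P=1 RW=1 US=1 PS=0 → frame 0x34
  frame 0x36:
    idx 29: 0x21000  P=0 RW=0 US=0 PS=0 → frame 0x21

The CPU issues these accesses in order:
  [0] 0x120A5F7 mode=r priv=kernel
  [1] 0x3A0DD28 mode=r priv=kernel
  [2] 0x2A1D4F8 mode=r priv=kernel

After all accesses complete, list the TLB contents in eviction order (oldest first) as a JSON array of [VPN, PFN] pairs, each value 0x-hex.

Trace:
#0 VA=0x120A5F7 (r,kernel):
  [0] read 0x2A idx=9: raw=0x2E007 flags P=1 W=1 U=1 S=0
  [1] read 0x2E idx=10: raw=0x2F007 flags P=1 W=1 U=1 S=0
  → PA=0x2F5F7  (2 entries read)
#1 VA=0x3A0DD28 (r,kernel):
  [0] read 0x2A idx=29: raw=0x30007 flags P=1 W=1 U=1 S=0
  [1] read 0x30 idx=13: raw=0x34007 flags P=1 W=1 U=1 S=0
  → PA=0x34D28  (2 entries read)
#2 VA=0x2A1D4F8 (r,kernel):
  [0] read 0x2A idx=21: raw=0x36007 flags P=1 W=1 U=1 S=0
  [1] read 0x36 idx=29: raw=0x21000 flags P=0 W=0 U=0 S=0
  ✗ PAGE_NOT_PRESENT  [2 reads]

TLB: [["0x120A", "0x2F"], ["0x3A0D", "0x34"]]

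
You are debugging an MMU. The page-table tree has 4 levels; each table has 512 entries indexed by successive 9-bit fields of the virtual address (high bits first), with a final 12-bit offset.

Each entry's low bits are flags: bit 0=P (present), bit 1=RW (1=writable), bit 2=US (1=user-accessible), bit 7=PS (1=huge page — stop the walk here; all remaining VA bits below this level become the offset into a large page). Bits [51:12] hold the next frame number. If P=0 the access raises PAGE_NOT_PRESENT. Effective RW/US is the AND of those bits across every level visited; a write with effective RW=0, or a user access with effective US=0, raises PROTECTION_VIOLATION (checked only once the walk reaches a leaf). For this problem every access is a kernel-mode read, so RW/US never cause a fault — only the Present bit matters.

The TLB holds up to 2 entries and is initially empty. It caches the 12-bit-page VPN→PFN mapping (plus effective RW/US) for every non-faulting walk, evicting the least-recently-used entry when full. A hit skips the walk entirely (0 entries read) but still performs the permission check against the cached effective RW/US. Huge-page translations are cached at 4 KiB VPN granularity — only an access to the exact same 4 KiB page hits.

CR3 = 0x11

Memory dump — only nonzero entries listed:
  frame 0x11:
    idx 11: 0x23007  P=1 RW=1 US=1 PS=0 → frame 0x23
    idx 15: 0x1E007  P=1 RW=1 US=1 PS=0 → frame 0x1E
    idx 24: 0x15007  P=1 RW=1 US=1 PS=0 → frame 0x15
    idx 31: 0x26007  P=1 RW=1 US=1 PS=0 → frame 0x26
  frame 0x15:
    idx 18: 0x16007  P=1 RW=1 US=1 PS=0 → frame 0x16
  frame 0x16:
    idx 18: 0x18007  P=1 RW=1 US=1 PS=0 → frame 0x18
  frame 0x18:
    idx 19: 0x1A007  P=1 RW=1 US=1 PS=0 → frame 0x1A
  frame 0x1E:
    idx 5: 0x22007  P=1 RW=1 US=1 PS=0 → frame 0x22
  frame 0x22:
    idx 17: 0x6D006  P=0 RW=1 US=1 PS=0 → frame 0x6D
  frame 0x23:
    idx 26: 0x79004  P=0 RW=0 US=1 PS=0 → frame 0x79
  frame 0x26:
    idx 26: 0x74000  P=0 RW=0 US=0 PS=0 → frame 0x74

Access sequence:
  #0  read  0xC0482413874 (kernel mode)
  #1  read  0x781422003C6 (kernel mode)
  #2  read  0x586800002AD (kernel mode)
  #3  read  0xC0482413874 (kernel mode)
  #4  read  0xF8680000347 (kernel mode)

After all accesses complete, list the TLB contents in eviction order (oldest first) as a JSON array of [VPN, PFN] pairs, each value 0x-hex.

Per-access translation:
#0 VA=0xC0482413874 (r,kernel):
  L0: frame=0x11 idx=24 entry=0x15007 [P=1 RW=1 US=1 PS=0]
  L1: frame=0x15 idx=18 entry=0x16007 [P=1 RW=1 US=1 PS=0]
  L2: frame=0x16 idx=18 entry=0x18007 [P=1 RW=1 US=1 PS=0]
  L3: frame=0x18 idx=19 entry=0x1A007 [P=1 RW=1 US=1 PS=0]
  ✓ 0x1A874  — 4 lookups
#1 VA=0x781422003C6 (r,kernel):
  L0: frame=0x11 idx=15 entry=0x1E007 [P=1 RW=1 US=1 PS=0]
  L1: frame=0x1E idx=5 entry=0x22007 [P=1 RW=1 US=1 PS=0]
  L2: frame=0x22 idx=17 entry=0x6D006 [P=0 RW=1 US=1 PS=0]
  ✗ PAGE_NOT_PRESENT  [3 reads]
#2 VA=0x586800002AD (r,kernel):
  L0: frame=0x11 idx=11 entry=0x23007 [P=1 RW=1 US=1 PS=0]
  L1: frame=0x23 idx=26 entry=0x79004 [P=0 RW=0 US=1 PS=0]
  ✗ PAGE_NOT_PRESENT  [2 reads]
#3 VA=0xC0482413874 (r,kernel):
  TLB hit vpn=0xC0482413 → PA=0x1A874
#4 VA=0xF8680000347 (r,kernel):
  L0: frame=0x11 idx=31 entry=0x26007 [P=1 RW=1 US=1 PS=0]
  L1: frame=0x26 idx=26 entry=0x74000 [P=0 RW=0 US=0 PS=0]
  ✗ PAGE_NOT_PRESENT  [2 reads]

TLB: [["0xC0482413", "0x1A"]]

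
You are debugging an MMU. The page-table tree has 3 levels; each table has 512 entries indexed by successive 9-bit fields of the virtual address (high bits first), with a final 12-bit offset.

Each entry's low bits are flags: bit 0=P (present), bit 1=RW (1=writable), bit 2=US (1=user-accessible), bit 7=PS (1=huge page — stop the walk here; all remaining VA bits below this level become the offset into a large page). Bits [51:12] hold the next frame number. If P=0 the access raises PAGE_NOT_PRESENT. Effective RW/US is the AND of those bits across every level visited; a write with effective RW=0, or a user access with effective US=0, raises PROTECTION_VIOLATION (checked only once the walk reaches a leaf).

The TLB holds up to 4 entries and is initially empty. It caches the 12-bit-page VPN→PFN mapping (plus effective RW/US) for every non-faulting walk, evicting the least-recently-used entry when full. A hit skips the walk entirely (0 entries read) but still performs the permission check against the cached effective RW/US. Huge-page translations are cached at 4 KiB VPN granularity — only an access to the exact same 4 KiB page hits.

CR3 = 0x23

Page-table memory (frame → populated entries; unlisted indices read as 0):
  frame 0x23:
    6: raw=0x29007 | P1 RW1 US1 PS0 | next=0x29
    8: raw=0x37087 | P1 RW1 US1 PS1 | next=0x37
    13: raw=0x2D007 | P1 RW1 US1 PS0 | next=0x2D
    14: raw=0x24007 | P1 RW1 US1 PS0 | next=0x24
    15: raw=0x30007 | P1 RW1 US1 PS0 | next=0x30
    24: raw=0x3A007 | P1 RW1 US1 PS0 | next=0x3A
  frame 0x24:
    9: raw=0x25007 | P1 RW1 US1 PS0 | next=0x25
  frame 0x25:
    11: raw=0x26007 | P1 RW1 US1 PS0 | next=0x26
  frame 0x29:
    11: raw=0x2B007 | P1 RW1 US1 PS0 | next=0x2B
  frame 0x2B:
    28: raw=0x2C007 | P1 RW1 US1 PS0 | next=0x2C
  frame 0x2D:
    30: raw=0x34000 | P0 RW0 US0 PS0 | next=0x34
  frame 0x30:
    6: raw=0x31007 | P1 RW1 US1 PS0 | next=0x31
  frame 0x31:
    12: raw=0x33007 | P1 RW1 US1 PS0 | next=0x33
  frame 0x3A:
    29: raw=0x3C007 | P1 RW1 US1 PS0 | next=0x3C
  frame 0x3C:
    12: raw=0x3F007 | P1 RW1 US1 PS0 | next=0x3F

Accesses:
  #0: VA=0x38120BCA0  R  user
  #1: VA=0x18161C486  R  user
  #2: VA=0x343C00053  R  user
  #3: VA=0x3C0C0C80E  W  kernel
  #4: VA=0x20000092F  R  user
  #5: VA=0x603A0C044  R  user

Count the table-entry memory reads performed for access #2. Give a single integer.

Per-access translation:
#0 VA=0x38120BCA0 (r,user):
  lvl0: tbl 0x23, slot 14 ⇒ 0x24007 (P1/RW1/US1/PS0)
  lvl1: tbl 0x24, slot 9 ⇒ 0x25007 (P1/RW1/US1/PS0)
  lvl2: tbl 0x25, slot 11 ⇒ 0x26007 (P1/RW1/US1/PS0)
  ⇒ phys 0x26CA0  [3 reads]
#1 VA=0x18161C486 (r,user):
  lvl0: tbl 0x23, slot 6 ⇒ 0x29007 (P1/RW1/US1/PS0)
  lvl1: tbl 0x29, slot 11 ⇒ 0x2B007 (P1/RW1/US1/PS0)
  lvl2: tbl 0x2B, slot 28 ⇒ 0x2C007 (P1/RW1/US1/PS0)
  ⇒ phys 0x2C486  [3 reads]
#2 VA=0x343C00053 (r,user):
  lvl0: tbl 0x23, slot 13 ⇒ 0x2D007 (P1/RW1/US1/PS0)
  lvl1: tbl 0x2D, slot 30 ⇒ 0x34000 (P0/RW0/US0/PS0)
  → PAGE_NOT_PRESENT  (2 entries read)
#3 VA=0x3C0C0C80E (w,kernel):
  lvl0: tbl 0x23, slot 15 ⇒ 0x30007 (P1/RW1/US1/PS0)
  lvl1: tbl 0x30, slot 6 ⇒ 0x31007 (P1/RW1/US1/PS0)
  lvl2: tbl 0x31, slot 12 ⇒ 0x33007 (P1/RW1/US1/PS0)
  ⇒ phys 0x3380E  [3 reads]
#4 VA=0x20000092F (r,user):
  lvl0: tbl 0x23, slot 8 ⇒ 0x37087 (P1/RW1/US1/PS1)
  ⇒ phys 0x3792F (huge @L0)  [1 reads]
#5 VA=0x603A0C044 (r,user):
  lvl0: tbl 0x23, slot 24 ⇒ 0x3A007 (P1/RW1/US1/PS0)
  lvl1: tbl 0x3A, slot 29 ⇒ 0x3C007 (P1/RW1/US1/PS0)
  lvl2: tbl 0x3C, slot 12 ⇒ 0x3F007 (P1/RW1/US1/PS0)
  ⇒ phys 0x3F044  [3 reads]

Entries read for #2: 2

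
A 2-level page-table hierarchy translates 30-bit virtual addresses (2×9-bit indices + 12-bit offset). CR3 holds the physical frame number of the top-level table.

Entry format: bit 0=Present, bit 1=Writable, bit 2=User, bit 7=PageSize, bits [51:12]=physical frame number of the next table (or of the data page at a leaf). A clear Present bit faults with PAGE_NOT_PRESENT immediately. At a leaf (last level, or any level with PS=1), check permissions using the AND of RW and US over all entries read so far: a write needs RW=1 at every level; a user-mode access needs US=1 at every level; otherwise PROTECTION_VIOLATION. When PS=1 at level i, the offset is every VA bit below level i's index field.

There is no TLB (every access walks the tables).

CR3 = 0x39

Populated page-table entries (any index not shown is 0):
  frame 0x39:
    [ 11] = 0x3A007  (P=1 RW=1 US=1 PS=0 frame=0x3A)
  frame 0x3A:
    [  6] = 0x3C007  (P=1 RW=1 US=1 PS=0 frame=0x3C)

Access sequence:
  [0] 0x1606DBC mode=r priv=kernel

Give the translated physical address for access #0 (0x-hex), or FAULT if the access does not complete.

Per-access translation:
#0 VA=0x1606DBC (r,kernel):
  L0 @0x39[11] → 0x3A007  P=1,RW=1,US=1,PS=0
  L1 @0x3A[6] → 0x3C007  P=1,RW=1,US=1,PS=0
  ✓ 0x3CDBC  — 2 lookups

Access #0 PA: 0x3CDBC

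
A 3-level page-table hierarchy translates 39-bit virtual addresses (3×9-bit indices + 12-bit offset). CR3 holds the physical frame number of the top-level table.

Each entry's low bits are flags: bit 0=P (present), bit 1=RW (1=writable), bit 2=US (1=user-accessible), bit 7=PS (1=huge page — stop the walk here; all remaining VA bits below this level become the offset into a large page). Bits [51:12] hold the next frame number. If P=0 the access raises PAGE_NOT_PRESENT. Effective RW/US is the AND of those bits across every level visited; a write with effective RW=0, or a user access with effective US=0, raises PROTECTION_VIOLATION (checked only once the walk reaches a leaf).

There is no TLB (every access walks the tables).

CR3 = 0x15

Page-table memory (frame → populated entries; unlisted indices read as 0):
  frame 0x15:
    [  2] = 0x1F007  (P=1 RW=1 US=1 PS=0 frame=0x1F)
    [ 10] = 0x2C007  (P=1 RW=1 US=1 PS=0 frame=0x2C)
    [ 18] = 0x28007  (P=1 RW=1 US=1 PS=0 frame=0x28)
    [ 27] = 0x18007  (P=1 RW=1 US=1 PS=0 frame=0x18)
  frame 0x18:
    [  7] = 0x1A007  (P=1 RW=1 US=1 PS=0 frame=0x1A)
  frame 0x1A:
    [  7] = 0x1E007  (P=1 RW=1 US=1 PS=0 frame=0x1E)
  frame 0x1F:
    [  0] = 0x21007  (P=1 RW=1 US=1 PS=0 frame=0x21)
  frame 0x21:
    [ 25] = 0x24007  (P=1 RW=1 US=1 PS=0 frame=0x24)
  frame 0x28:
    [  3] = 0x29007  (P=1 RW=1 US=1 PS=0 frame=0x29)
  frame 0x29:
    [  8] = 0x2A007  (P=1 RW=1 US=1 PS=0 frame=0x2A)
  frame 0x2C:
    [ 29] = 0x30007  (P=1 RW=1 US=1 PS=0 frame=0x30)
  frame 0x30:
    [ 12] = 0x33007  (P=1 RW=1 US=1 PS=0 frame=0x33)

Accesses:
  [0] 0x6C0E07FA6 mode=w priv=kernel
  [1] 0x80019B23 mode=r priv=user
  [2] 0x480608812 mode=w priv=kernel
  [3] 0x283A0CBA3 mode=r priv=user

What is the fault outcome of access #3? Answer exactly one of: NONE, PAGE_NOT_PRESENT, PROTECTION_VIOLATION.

Walk each access:
#0 VA=0x6C0E07FA6 (w,kernel):
  L0: frame=0x15 idx=27 entry=0x18007 [P=1 RW=1 US=1 PS=0]
  L1: frame=0x18 idx=7 entry=0x1A007 [P=1 RW=1 US=1 PS=0]
  L2: frame=0x1A idx=7 entry=0x1E007 [P=1 RW=1 US=1 PS=0]
  → PA=0x1EFA6  (3 entries read)
#1 VA=0x80019B23 (r,user):
  L0: frame=0x15 idx=2 entry=0x1F007 [P=1 RW=1 US=1 PS=0]
  L1: frame=0x1F idx=0 entry=0x21007 [P=1 RW=1 US=1 PS=0]
  L2: frame=0x21 idx=25 entry=0x24007 [P=1 RW=1 US=1 PS=0]
  → PA=0x24B23  (3 entries read)
#2 VA=0x480608812 (w,kernel):
  L0: frame=0x15 idx=18 entry=0x28007 [P=1 RW=1 US=1 PS=0]
  L1: frame=0x28 idx=3 entry=0x29007 [P=1 RW=1 US=1 PS=0]
  L2: frame=0x29 idx=8 entry=0x2A007 [P=1 RW=1 US=1 PS=0]
  → PA=0x2A812  (3 entries read)
#3 VA=0x283A0CBA3 (r,user):
  L0: frame=0x15 idx=10 entry=0x2C007 [P=1 RW=1 US=1 PS=0]
  L1: frame=0x2C idx=29 entry=0x30007 [P=1 RW=1 US=1 PS=0]
  L2: frame=0x30 idx=12 entry=0x33007 [P=1 RW=1 US=1 PS=0]
  → PA=0x33BA3  (3 entries read)

Access #3 fault: NONE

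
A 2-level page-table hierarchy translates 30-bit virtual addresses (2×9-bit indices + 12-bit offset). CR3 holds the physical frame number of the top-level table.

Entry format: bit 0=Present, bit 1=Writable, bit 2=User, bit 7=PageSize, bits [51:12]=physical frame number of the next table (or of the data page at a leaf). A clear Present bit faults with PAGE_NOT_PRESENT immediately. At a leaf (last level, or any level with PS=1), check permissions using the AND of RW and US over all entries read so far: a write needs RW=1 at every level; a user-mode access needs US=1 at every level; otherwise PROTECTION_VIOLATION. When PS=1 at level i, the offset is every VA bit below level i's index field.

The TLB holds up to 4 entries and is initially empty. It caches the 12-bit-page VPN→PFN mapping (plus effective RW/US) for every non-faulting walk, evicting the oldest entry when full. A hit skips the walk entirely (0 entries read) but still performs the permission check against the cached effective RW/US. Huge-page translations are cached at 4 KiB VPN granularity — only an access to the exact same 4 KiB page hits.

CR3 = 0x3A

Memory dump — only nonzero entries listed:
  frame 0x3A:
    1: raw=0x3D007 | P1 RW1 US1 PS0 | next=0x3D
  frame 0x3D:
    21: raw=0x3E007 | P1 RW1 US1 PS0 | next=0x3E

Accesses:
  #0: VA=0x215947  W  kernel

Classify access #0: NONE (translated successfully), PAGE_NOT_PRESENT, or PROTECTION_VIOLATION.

Trace:
#0 VA=0x215947 (w,kernel):
  [0] read 0x3A idx=1: raw=0x3D007 flags P=1 W=1 U=1 S=0
  [1] read 0x3D idx=21: raw=0x3E007 flags P=1 W=1 U=1 S=0
  → PA=0x3E947  (2 entries read)

Access #0 fault: NONE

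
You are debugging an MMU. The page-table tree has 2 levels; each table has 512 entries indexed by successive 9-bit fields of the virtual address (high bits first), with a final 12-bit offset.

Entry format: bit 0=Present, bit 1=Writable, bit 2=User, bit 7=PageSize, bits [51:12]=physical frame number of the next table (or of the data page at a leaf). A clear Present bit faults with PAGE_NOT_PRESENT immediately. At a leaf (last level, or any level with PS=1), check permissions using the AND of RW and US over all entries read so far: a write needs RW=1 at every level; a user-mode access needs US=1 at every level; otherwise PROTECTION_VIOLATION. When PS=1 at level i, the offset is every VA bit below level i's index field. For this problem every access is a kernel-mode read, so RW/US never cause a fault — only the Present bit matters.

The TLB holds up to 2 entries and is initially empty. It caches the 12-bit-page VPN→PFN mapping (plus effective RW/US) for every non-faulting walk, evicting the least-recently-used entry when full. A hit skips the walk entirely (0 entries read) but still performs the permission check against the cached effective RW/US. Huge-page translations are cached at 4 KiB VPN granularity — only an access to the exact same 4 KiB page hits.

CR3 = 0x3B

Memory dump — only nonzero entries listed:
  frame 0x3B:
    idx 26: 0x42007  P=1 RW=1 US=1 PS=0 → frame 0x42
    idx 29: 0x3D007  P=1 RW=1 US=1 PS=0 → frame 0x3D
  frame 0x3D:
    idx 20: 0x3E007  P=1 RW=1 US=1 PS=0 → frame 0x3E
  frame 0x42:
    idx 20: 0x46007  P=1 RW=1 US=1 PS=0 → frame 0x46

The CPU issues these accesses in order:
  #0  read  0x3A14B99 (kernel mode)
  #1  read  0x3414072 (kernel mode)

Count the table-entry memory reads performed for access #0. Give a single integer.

Per-access translation:
#0 VA=0x3A14B99 (r,kernel):
  lvl0: tbl 0x3B, slot 29 ⇒ 0x3D007 (P1/RW1/US1/PS0)
  lvl1: tbl 0x3D, slot 20 ⇒ 0x3E007 (P1/RW1/US1/PS0)
  ✓ 0x3EB99  — 2 lookups
#1 VA=0x3414072 (r,kernel):
  lvl0: tbl 0x3B, slot 26 ⇒ 0x42007 (P1/RW1/US1/PS0)
  lvl1: tbl 0x42, slot 20 ⇒ 0x46007 (P1/RW1/US1/PS0)
  ✓ 0x46072  — 2 lookups

Entries read for #0: 2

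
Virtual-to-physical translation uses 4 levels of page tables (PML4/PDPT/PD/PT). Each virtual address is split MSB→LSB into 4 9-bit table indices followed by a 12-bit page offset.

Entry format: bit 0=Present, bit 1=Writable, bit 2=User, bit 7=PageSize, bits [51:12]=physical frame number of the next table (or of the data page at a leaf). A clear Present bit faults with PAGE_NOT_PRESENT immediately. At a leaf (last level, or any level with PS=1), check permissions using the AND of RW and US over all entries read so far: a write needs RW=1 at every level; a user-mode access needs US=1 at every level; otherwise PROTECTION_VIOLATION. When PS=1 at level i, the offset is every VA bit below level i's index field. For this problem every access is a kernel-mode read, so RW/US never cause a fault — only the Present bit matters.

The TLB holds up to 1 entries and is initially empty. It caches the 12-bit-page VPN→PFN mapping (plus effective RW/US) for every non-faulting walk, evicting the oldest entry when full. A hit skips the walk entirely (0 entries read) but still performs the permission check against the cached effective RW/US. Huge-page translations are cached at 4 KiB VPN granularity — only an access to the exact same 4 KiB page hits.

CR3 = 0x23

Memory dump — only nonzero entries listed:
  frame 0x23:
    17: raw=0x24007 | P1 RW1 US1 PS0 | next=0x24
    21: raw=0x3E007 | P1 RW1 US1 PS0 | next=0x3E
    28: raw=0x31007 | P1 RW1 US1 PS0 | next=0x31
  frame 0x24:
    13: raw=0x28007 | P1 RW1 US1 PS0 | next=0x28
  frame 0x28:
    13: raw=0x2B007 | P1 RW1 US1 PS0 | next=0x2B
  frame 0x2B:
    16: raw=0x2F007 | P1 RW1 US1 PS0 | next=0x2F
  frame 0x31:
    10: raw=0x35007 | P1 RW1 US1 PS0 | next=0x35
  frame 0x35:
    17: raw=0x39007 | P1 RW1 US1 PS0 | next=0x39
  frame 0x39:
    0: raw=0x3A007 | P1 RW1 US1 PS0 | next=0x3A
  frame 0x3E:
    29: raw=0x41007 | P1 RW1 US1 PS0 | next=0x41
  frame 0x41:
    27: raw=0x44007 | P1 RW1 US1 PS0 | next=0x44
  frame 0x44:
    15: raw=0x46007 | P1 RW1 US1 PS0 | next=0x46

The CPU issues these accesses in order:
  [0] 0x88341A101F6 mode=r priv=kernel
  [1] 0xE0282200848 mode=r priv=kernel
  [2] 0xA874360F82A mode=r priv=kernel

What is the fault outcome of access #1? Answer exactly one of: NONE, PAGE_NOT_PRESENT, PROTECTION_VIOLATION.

Trace:
#0 VA=0x88341A101F6 (r,kernel):
  L0 @0x23[17] → 0x24007  P=1,RW=1,US=1,PS=0
  L1 @0x24[13] → 0x28007  P=1,RW=1,US=1,PS=0
  L2 @0x28[13] → 0x2B007  P=1,RW=1,US=1,PS=0
  L3 @0x2B[16] → 0x2F007  P=1,RW=1,US=1,PS=0
  ⇒ phys 0x2F1F6  [4 reads]
#1 VA=0xE0282200848 (r,kernel):
  L0 @0x23[28] → 0x31007  P=1,RW=1,US=1,PS=0
  L1 @0x31[10] → 0x35007  P=1,RW=1,US=1,PS=0
  L2 @0x35[17] → 0x39007  P=1,RW=1,US=1,PS=0
  L3 @0x39[0] → 0x3A007  P=1,RW=1,US=1,PS=0
  ⇒ phys 0x3A848  [4 reads]
#2 VA=0xA874360F82A (r,kernel):
  L0 @0x23[21] → 0x3E007  P=1,RW=1,US=1,PS=0
  L1 @0x3E[29] → 0x41007  P=1,RW=1,US=1,PS=0
  L2 @0x41[27] → 0x44007  P=1,RW=1,US=1,PS=0
  L3 @0x44[15] → 0x46007  P=1,RW=1,US=1,PS=0
  ⇒ phys 0x4682A  [4 reads]

Access #1 fault: NONE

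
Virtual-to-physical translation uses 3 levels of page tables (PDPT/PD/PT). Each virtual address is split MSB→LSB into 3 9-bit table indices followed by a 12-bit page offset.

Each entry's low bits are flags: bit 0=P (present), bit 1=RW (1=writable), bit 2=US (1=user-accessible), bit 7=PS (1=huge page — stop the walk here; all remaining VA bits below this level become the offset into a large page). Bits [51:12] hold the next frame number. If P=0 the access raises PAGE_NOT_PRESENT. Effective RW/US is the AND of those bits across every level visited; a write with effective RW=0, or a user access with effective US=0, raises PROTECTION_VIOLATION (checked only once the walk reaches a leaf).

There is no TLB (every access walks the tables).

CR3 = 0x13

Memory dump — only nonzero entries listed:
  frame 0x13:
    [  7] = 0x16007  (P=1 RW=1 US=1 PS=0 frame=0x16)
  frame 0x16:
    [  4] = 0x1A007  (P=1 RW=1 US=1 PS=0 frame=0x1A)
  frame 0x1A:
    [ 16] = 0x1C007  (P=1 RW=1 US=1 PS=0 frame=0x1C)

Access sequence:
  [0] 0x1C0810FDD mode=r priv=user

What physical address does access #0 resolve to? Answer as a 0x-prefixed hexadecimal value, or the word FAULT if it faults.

Trace:
#0 VA=0x1C0810FDD (r,user):
  L0 @0x13[7] → 0x16007  P=1,RW=1,US=1,PS=0
  L1 @0x16[4] → 0x1A007  P=1,RW=1,US=1,PS=0
  L2 @0x1A[16] → 0x1C007  P=1,RW=1,US=1,PS=0
  ⇒ phys 0x1CFDD  [3 reads]

Access #0 PA: 0x1CFDD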